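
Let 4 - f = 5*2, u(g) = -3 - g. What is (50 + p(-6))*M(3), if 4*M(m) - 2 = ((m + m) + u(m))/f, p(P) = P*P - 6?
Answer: 40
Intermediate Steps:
p(P) = -6 + P**2 (p(P) = P**2 - 6 = -6 + P**2)
f = -6 (f = 4 - 5*2 = 4 - 1*10 = 4 - 10 = -6)
M(m) = 5/8 - m/24 (M(m) = 1/2 + (((m + m) + (-3 - m))/(-6))/4 = 1/2 + ((2*m + (-3 - m))*(-1/6))/4 = 1/2 + ((-3 + m)*(-1/6))/4 = 1/2 + (1/2 - m/6)/4 = 1/2 + (1/8 - m/24) = 5/8 - m/24)
(50 + p(-6))*M(3) = (50 + (-6 + (-6)**2))*(5/8 - 1/24*3) = (50 + (-6 + 36))*(5/8 - 1/8) = (50 + 30)*(1/2) = 80*(1/2) = 40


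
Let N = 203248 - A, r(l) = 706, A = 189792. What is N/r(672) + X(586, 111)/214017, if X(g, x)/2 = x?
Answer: 479994914/25182667 ≈ 19.061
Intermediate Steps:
X(g, x) = 2*x
N = 13456 (N = 203248 - 1*189792 = 203248 - 189792 = 13456)
N/r(672) + X(586, 111)/214017 = 13456/706 + (2*111)/214017 = 13456*(1/706) + 222*(1/214017) = 6728/353 + 74/71339 = 479994914/25182667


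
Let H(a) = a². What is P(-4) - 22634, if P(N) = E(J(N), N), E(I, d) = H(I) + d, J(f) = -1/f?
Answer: -362207/16 ≈ -22638.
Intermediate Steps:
E(I, d) = d + I² (E(I, d) = I² + d = d + I²)
P(N) = N + N⁻² (P(N) = N + (-1/N)² = N + N⁻²)
P(-4) - 22634 = (-4 + (-4)⁻²) - 22634 = (-4 + 1/16) - 22634 = -63/16 - 22634 = -362207/16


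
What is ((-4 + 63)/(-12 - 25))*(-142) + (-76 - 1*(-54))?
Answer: 7564/37 ≈ 204.43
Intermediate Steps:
((-4 + 63)/(-12 - 25))*(-142) + (-76 - 1*(-54)) = (59/(-37))*(-142) + (-76 + 54) = (59*(-1/37))*(-142) - 22 = -59/37*(-142) - 22 = 8378/37 - 22 = 7564/37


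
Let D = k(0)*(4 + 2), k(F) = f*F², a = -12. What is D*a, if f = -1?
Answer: 0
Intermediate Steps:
k(F) = -F²
D = 0 (D = (-1*0²)*(4 + 2) = -1*0*6 = 0*6 = 0)
D*a = 0*(-12) = 0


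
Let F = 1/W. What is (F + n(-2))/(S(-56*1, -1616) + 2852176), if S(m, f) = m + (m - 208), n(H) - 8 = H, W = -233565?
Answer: 1401389/666093746640 ≈ 2.1039e-6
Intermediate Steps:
n(H) = 8 + H
F = -1/233565 (F = 1/(-233565) = -1/233565 ≈ -4.2815e-6)
S(m, f) = -208 + 2*m (S(m, f) = m + (-208 + m) = -208 + 2*m)
(F + n(-2))/(S(-56*1, -1616) + 2852176) = (-1/233565 + (8 - 2))/((-208 + 2*(-56*1)) + 2852176) = (-1/233565 + 6)/((-208 + 2*(-56)) + 2852176) = 1401389/(233565*((-208 - 112) + 2852176)) = 1401389/(233565*(-320 + 2852176)) = (1401389/233565)/2851856 = (1401389/233565)*(1/2851856) = 1401389/666093746640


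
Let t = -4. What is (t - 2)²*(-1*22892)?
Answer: -824112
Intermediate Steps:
(t - 2)²*(-1*22892) = (-4 - 2)²*(-1*22892) = (-6)²*(-22892) = 36*(-22892) = -824112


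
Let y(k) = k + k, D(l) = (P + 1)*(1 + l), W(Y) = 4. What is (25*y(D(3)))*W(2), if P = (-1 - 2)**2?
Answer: 8000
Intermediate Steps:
P = 9 (P = (-3)**2 = 9)
D(l) = 10 + 10*l (D(l) = (9 + 1)*(1 + l) = 10*(1 + l) = 10 + 10*l)
y(k) = 2*k
(25*y(D(3)))*W(2) = (25*(2*(10 + 10*3)))*4 = (25*(2*(10 + 30)))*4 = (25*(2*40))*4 = (25*80)*4 = 2000*4 = 8000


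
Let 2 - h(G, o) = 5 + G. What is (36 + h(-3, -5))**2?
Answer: 1296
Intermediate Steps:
h(G, o) = -3 - G (h(G, o) = 2 - (5 + G) = 2 + (-5 - G) = -3 - G)
(36 + h(-3, -5))**2 = (36 + (-3 - 1*(-3)))**2 = (36 + (-3 + 3))**2 = (36 + 0)**2 = 36**2 = 1296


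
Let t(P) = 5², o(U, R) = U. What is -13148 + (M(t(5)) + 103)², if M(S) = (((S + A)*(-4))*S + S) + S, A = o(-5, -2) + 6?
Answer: 5974661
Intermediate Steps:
A = 1 (A = -5 + 6 = 1)
t(P) = 25
M(S) = 2*S + S*(-4 - 4*S) (M(S) = (((S + 1)*(-4))*S + S) + S = (((1 + S)*(-4))*S + S) + S = ((-4 - 4*S)*S + S) + S = (S*(-4 - 4*S) + S) + S = (S + S*(-4 - 4*S)) + S = 2*S + S*(-4 - 4*S))
-13148 + (M(t(5)) + 103)² = -13148 + (-2*25*(1 + 2*25) + 103)² = -13148 + (-2*25*(1 + 50) + 103)² = -13148 + (-2*25*51 + 103)² = -13148 + (-2550 + 103)² = -13148 + (-2447)² = -13148 + 5987809 = 5974661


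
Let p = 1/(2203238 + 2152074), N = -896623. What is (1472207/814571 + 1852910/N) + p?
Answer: -63424039015910135/244689165114804592 ≈ -0.25920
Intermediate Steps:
p = 1/4355312 ≈ 2.2960e-7
(1472207/814571 + 1852910/N) + p = (1472207/814571 + 1852910/(-896623)) + 1/4355312 = (1472207*(1/814571) + 1852910*(-1/896623)) + 1/4355312 = (1472207/814571 - 1852910/896623) + 1/4355312 = -189312094649/730363093733 + 1/4355312 = -63424039015910135/244689165114804592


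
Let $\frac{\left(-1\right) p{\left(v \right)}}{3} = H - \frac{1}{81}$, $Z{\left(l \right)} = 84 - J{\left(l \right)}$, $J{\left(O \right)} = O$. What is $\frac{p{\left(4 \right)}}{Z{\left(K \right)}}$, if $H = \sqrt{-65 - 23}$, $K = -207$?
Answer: $\frac{1}{7857} - \frac{2 i \sqrt{22}}{97} \approx 0.00012728 - 0.09671 i$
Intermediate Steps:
$H = 2 i \sqrt{22}$ ($H = \sqrt{-88} = 2 i \sqrt{22} \approx 9.3808 i$)
$Z{\left(l \right)} = 84 - l$
$p{\left(v \right)} = \frac{1}{27} - 6 i \sqrt{22}$ ($p{\left(v \right)} = - 3 \left(2 i \sqrt{22} - \frac{1}{81}\right) = - 3 \left(- \frac{1}{81} + 2 i \sqrt{22}\right) = \frac{1}{27} - 6 i \sqrt{22}$)
$\frac{p{\left(4 \right)}}{Z{\left(K \right)}} = \frac{\frac{1}{27} - 6 i \sqrt{22}}{84 - -207} = \frac{\frac{1}{27} - 6 i \sqrt{22}}{84 + 207} = \frac{\frac{1}{27} - 6 i \sqrt{22}}{291} = \left(\frac{1}{27} - 6 i \sqrt{22}\right) \frac{1}{291} = \frac{1}{7857} - \frac{2 i \sqrt{22}}{97}$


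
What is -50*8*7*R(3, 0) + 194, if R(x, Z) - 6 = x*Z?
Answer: -16606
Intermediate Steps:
R(x, Z) = 6 + Z*x (R(x, Z) = 6 + x*Z = 6 + Z*x)
-50*8*7*R(3, 0) + 194 = -50*8*7*(6 + 0*3) + 194 = -2800*(6 + 0) + 194 = -2800*6 + 194 = -50*336 + 194 = -16800 + 194 = -16606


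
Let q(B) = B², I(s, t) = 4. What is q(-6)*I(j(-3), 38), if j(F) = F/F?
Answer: 144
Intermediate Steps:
j(F) = 1
q(-6)*I(j(-3), 38) = (-6)²*4 = 36*4 = 144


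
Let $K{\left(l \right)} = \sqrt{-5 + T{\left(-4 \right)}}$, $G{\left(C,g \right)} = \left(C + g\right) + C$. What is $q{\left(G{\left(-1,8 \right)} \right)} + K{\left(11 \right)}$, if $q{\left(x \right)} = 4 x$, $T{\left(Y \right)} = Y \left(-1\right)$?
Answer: $24 + i \approx 24.0 + 1.0 i$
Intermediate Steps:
$T{\left(Y \right)} = - Y$
$G{\left(C,g \right)} = g + 2 C$
$K{\left(l \right)} = i$ ($K{\left(l \right)} = \sqrt{-5 - -4} = \sqrt{-5 + 4} = \sqrt{-1} = i$)
$q{\left(G{\left(-1,8 \right)} \right)} + K{\left(11 \right)} = 4 \left(8 + 2 \left(-1\right)\right) + i = 4 \left(8 - 2\right) + i = 4 \cdot 6 + i = 24 + i$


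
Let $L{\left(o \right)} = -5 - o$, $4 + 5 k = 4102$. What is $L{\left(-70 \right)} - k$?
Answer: $- \frac{3773}{5} \approx -754.6$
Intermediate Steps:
$k = \frac{4098}{5}$ ($k = - \frac{4}{5} + \frac{1}{5} \cdot 4102 = - \frac{4}{5} + \frac{4102}{5} = \frac{4098}{5} \approx 819.6$)
$L{\left(-70 \right)} - k = \left(-5 - -70\right) - \frac{4098}{5} = \left(-5 + 70\right) - \frac{4098}{5} = 65 - \frac{4098}{5} = - \frac{3773}{5}$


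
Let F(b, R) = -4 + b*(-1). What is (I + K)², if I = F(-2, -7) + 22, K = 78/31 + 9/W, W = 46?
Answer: 1048917769/2033476 ≈ 515.83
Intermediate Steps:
F(b, R) = -4 - b
K = 3867/1426 (K = 78/31 + 9/46 = 3867/1426 ≈ 2.7118)
I = 20 (I = (-4 - 1*(-2)) + 22 = (-4 + 2) + 22 = -2 + 22 = 20)
(I + K)² = (20 + 3867/1426)² = (32387/1426)² = 1048917769/2033476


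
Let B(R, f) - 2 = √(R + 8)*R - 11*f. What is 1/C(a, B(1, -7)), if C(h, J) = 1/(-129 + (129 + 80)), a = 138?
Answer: 80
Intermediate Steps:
B(R, f) = 2 - 11*f + R*√(8 + R) (B(R, f) = 2 + (√(R + 8)*R - 11*f) = 2 + (√(8 + R)*R - 11*f) = 2 + (R*√(8 + R) - 11*f) = 2 + (-11*f + R*√(8 + R)) = 2 - 11*f + R*√(8 + R))
C(h, J) = 1/80 (C(h, J) = 1/(-129 + 209) = 1/80)
1/C(a, B(1, -7)) = 1/(1/80) = 80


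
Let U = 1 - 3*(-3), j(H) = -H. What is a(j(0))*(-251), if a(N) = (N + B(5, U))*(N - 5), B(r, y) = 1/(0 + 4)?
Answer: 1255/4 ≈ 313.75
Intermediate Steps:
U = 10 (U = 1 + 9 = 10)
B(r, y) = 1/4
a(N) = (-5 + N)*(1/4 + N) (a(N) = (N + 1/4)*(N - 5) = (1/4 + N)*(-5 + N) = (-5 + N)*(1/4 + N))
a(j(0))*(-251) = (-5/4 + (-1*0)**2 - (-19)*0/4)*(-251) = (-5/4 + 0**2 - 19/4*0)*(-251) = (-5/4 + 0 + 0)*(-251) = -5/4*(-251) = 1255/4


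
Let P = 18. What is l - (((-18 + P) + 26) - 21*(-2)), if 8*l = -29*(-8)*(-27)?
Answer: -851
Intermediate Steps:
l = -783 (l = (-29*(-8)*(-27))/8 = (232*(-27))/8 = (⅛)*(-6264) = -783)
l - (((-18 + P) + 26) - 21*(-2)) = -783 - (((-18 + 18) + 26) - 21*(-2)) = -783 - ((0 + 26) + 42) = -783 - (26 + 42) = -783 - 1*68 = -783 - 68 = -851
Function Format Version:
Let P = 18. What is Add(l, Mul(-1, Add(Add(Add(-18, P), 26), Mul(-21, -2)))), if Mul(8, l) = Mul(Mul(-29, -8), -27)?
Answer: -851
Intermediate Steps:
l = -783 (l = Mul(Rational(1, 8), Mul(Mul(-29, -8), -27)) = Mul(Rational(1, 8), Mul(232, -27)) = Mul(Rational(1, 8), -6264) = -783)
Add(l, Mul(-1, Add(Add(Add(-18, P), 26), Mul(-21, -2)))) = Add(-783, Mul(-1, Add(Add(Add(-18, 18), 26), Mul(-21, -2)))) = Add(-783, Mul(-1, Add(Add(0, 26), 42))) = Add(-783, Mul(-1, Add(26, 42))) = Add(-783, Mul(-1, 68)) = Add(-783, -68) = -851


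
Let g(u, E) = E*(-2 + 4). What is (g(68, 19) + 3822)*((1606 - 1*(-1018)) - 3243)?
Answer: -2389340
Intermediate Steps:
g(u, E) = 2*E (g(u, E) = E*2 = 2*E)
(g(68, 19) + 3822)*((1606 - 1*(-1018)) - 3243) = (2*19 + 3822)*((1606 - 1*(-1018)) - 3243) = (38 + 3822)*((1606 + 1018) - 3243) = 3860*(2624 - 3243) = 3860*(-619) = -2389340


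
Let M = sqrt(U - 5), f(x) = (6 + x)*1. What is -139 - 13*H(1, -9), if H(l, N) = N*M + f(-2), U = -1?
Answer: -191 + 117*I*sqrt(6) ≈ -191.0 + 286.59*I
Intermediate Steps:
f(x) = 6 + x
M = I*sqrt(6) (M = sqrt(-1 - 5) = sqrt(-6) = I*sqrt(6) ≈ 2.4495*I)
H(l, N) = 4 + I*N*sqrt(6) (H(l, N) = N*(I*sqrt(6)) + (6 - 2) = I*N*sqrt(6) + 4 = 4 + I*N*sqrt(6))
-139 - 13*H(1, -9) = -139 - 13*(4 + I*(-9)*sqrt(6)) = -139 - 13*(4 - 9*I*sqrt(6)) = -139 + (-52 + 117*I*sqrt(6)) = -191 + 117*I*sqrt(6)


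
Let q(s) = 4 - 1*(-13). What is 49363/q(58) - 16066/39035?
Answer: 1926611583/663595 ≈ 2903.3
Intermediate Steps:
q(s) = 17 (q(s) = 4 + 13 = 17)
49363/q(58) - 16066/39035 = 49363/17 - 16066/39035 = 1926611583/663595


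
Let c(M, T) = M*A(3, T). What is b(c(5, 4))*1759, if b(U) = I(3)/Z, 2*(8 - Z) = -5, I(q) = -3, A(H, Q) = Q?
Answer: -3518/7 ≈ -502.57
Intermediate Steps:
Z = 21/2 (Z = 8 - 1/2*(-5) = 8 + 5/2 = 21/2 ≈ 10.500)
c(M, T) = M*T
b(U) = -2/7 (b(U) = -3/21/2 = -3*2/21 = -2/7)
b(c(5, 4))*1759 = -2/7*1759 = -3518/7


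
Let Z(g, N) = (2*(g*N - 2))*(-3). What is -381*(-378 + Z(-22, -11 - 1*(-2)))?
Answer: 592074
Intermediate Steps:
Z(g, N) = 12 - 6*N*g (Z(g, N) = (2*(N*g - 2))*(-3) = (2*(-2 + N*g))*(-3) = (-4 + 2*N*g)*(-3) = 12 - 6*N*g)
-381*(-378 + Z(-22, -11 - 1*(-2))) = -381*(-378 + (12 - 6*(-11 - 1*(-2))*(-22))) = -381*(-378 + (12 - 6*(-11 + 2)*(-22))) = -381*(-378 + (12 - 6*(-9)*(-22))) = -381*(-378 + (12 - 1188)) = -381*(-378 - 1176) = -381*(-1554) = 592074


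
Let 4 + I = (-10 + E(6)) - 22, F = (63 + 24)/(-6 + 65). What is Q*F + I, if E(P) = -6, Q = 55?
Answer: 2307/59 ≈ 39.102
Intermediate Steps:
F = 87/59 ≈ 1.4746
I = -42 (I = -4 + ((-10 - 6) - 22) = -4 + (-16 - 22) = -4 - 38 = -42)
Q*F + I = 55*(87/59) - 42 = 4785/59 - 42 = 2307/59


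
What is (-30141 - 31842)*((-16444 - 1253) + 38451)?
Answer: -1286395182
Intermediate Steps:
(-30141 - 31842)*((-16444 - 1253) + 38451) = -61983*(-17697 + 38451) = -61983*20754 = -1286395182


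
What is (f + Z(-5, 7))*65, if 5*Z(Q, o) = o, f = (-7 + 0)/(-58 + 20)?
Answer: 3913/38 ≈ 102.97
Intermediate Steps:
f = 7/38 (f = -7/(-38) = -7*(-1/38) = 7/38 ≈ 0.18421)
Z(Q, o) = o/5
(f + Z(-5, 7))*65 = (7/38 + (1/5)*7)*65 = (7/38 + 7/5)*65 = (301/190)*65 = 3913/38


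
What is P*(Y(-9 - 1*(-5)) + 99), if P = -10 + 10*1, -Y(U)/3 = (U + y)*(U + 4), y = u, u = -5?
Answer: 0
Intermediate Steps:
y = -5
Y(U) = -3*(-5 + U)*(4 + U) (Y(U) = -3*(U - 5)*(U + 4) = -3*(-5 + U)*(4 + U))
P = 0 (P = -10 + 10 = 0)
P*(Y(-9 - 1*(-5)) + 99) = 0*((60 - 3*(-9 - 1*(-5))**2 + 3*(-9 - 1*(-5))) + 99) = 0*((60 - 3*(-9 + 5)**2 + 3*(-9 + 5)) + 99) = 0*((60 - 3*(-4)**2 + 3*(-4)) + 99) = 0*((60 - 3*16 - 12) + 99) = 0*((60 - 48 - 12) + 99) = 0*(0 + 99) = 0*99 = 0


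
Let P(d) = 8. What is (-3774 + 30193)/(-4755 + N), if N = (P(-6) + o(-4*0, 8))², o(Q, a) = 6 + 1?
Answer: -26419/4530 ≈ -5.8320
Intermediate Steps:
o(Q, a) = 7
N = 225 (N = (8 + 7)² = 15² = 225)
(-3774 + 30193)/(-4755 + N) = (-3774 + 30193)/(-4755 + 225) = 26419/(-4530) = 26419*(-1/4530) = -26419/4530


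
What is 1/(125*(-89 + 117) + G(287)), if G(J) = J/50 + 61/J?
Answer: 14350/50310419 ≈ 0.00028523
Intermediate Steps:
G(J) = 61/J + J/50 (G(J) = J*(1/50) + 61/J = J/50 + 61/J = 61/J + J/50)
1/(125*(-89 + 117) + G(287)) = 1/(125*(-89 + 117) + (61/287 + (1/50)*287)) = 1/(125*28 + (61*(1/287) + 287/50)) = 1/(3500 + (61/287 + 287/50)) = 1/(3500 + 85419/14350) = 1/(50310419/14350) = 14350/50310419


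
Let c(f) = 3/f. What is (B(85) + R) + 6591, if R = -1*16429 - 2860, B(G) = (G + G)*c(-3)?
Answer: -12868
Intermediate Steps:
B(G) = -2*G (B(G) = (G + G)*(3/(-3)) = (2*G)*(3*(-1/3)) = (2*G)*(-1) = -2*G)
R = -19289 (R = -16429 - 2860 = -19289)
(B(85) + R) + 6591 = (-2*85 - 19289) + 6591 = (-170 - 19289) + 6591 = -19459 + 6591 = -12868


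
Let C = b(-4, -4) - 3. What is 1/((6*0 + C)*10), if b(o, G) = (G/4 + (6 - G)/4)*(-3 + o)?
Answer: -1/135 ≈ -0.0074074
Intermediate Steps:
b(o, G) = -9/2 + 3*o/2 (b(o, G) = (G*(¼) + (6 - G)*(¼))*(-3 + o) = (G/4 + (3/2 - G/4))*(-3 + o) = 3*(-3 + o)/2 = -9/2 + 3*o/2)
C = -27/2 (C = (-9/2 + (3/2)*(-4)) - 3 = (-9/2 - 6) - 3 = -21/2 - 3 = -27/2 ≈ -13.500)
1/((6*0 + C)*10) = 1/((6*0 - 27/2)*10) = 1/((0 - 27/2)*10) = 1/(-27/2*10) = 1/(-135) = -1/135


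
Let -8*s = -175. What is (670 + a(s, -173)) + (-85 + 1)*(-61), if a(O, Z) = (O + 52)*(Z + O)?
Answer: -343703/64 ≈ -5370.4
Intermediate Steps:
s = 175/8 (s = -1/8*(-175) = 175/8 ≈ 21.875)
a(O, Z) = (52 + O)*(O + Z)
(670 + a(s, -173)) + (-85 + 1)*(-61) = (670 + ((175/8)**2 + 52*(175/8) + 52*(-173) + (175/8)*(-173))) + (-85 + 1)*(-61) = (670 + (30625/64 + 2275/2 - 8996 - 30275/8)) - 84*(-61) = (670 - 714519/64) + 5124 = -671639/64 + 5124 = -343703/64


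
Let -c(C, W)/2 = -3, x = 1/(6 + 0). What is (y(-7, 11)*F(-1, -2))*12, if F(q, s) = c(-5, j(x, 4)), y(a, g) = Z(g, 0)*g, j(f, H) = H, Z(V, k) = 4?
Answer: 3168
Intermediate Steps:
x = ⅙ (x = 1/6 = ⅙ ≈ 0.16667)
y(a, g) = 4*g
c(C, W) = 6 (c(C, W) = -2*(-3) = 6)
F(q, s) = 6
(y(-7, 11)*F(-1, -2))*12 = ((4*11)*6)*12 = (44*6)*12 = 264*12 = 3168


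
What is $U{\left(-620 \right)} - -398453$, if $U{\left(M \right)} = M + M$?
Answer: $397213$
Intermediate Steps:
$U{\left(M \right)} = 2 M$
$U{\left(-620 \right)} - -398453 = 2 \left(-620\right) - -398453 = -1240 + 398453 = 397213$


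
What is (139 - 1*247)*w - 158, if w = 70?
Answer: -7718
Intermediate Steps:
(139 - 1*247)*w - 158 = (139 - 1*247)*70 - 158 = (139 - 247)*70 - 158 = -108*70 - 158 = -7560 - 158 = -7718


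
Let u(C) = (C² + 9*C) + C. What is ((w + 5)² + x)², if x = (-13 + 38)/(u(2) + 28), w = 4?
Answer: 17952169/2704 ≈ 6639.1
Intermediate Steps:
u(C) = C² + 10*C
x = 25/52 (x = (-13 + 38)/(2*(10 + 2) + 28) = 25/(2*12 + 28) = 25/(24 + 28) = 25/52 ≈ 0.48077)
((w + 5)² + x)² = ((4 + 5)² + 25/52)² = (9² + 25/52)² = (81 + 25/52)² = (4237/52)² = 17952169/2704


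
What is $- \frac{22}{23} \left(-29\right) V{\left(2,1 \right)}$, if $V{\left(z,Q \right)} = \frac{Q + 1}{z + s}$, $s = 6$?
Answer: $\frac{319}{46} \approx 6.9348$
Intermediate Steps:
$V{\left(z,Q \right)} = \frac{1 + Q}{6 + z}$ ($V{\left(z,Q \right)} = \frac{Q + 1}{z + 6} = \frac{1 + Q}{6 + z}$)
$- \frac{22}{23} \left(-29\right) V{\left(2,1 \right)} = - \frac{22}{23} \left(-29\right) \frac{1 + 1}{6 + 2} = \left(-22\right) \frac{1}{23} \left(-29\right) \frac{1}{8} \cdot 2 = \left(- \frac{22}{23}\right) \left(-29\right) \frac{1}{8} \cdot 2 = \frac{638}{23} \cdot \frac{1}{4} = \frac{319}{46}$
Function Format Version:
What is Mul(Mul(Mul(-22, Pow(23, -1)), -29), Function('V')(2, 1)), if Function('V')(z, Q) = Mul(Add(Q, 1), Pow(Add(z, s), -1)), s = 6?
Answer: Rational(319, 46) ≈ 6.9348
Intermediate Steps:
Function('V')(z, Q) = Mul(Pow(Add(6, z), -1), Add(1, Q)) (Function('V')(z, Q) = Mul(Add(Q, 1), Pow(Add(z, 6), -1)) = Mul(Add(1, Q), Pow(Add(6, z), -1)) = Mul(Pow(Add(6, z), -1), Add(1, Q)))
Mul(Mul(Mul(-22, Pow(23, -1)), -29), Function('V')(2, 1)) = Mul(Mul(Mul(-22, Pow(23, -1)), -29), Mul(Pow(Add(6, 2), -1), Add(1, 1))) = Mul(Mul(Mul(-22, Rational(1, 23)), -29), Mul(Pow(8, -1), 2)) = Mul(Mul(Rational(-22, 23), -29), Mul(Rational(1, 8), 2)) = Mul(Rational(638, 23), Rational(1, 4)) = Rational(319, 46)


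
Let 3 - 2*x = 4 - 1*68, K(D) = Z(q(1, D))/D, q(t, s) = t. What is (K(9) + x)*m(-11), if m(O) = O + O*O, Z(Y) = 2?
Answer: 33385/9 ≈ 3709.4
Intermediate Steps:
m(O) = O + O²
K(D) = 2/D
x = 67/2 (x = 3/2 - (4 - 1*68)/2 = 3/2 - (4 - 68)/2 = 3/2 - ½*(-64) = 3/2 + 32 = 67/2 ≈ 33.500)
(K(9) + x)*m(-11) = (2/9 + 67/2)*(-11*(1 - 11)) = (2*(⅑) + 67/2)*(-11*(-10)) = (2/9 + 67/2)*110 = (607/18)*110 = 33385/9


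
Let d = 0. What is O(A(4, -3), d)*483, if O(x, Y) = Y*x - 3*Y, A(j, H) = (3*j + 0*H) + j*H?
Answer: 0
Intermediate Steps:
A(j, H) = 3*j + H*j (A(j, H) = (3*j + 0) + H*j = 3*j + H*j)
O(x, Y) = -3*Y + Y*x
O(A(4, -3), d)*483 = (0*(-3 + 4*(3 - 3)))*483 = (0*(-3 + 4*0))*483 = (0*(-3 + 0))*483 = (0*(-3))*483 = 0*483 = 0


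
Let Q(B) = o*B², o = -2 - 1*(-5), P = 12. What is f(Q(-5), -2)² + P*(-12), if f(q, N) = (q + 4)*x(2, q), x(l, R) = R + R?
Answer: 140422356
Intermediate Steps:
o = 3 (o = -2 + 5 = 3)
x(l, R) = 2*R
Q(B) = 3*B²
f(q, N) = 2*q*(4 + q) (f(q, N) = (q + 4)*(2*q) = (4 + q)*(2*q) = 2*q*(4 + q))
f(Q(-5), -2)² + P*(-12) = (2*(3*(-5)²)*(4 + 3*(-5)²))² + 12*(-12) = (2*(3*25)*(4 + 3*25))² - 144 = (2*75*(4 + 75))² - 144 = (2*75*79)² - 144 = 11850² - 144 = 140422500 - 144 = 140422356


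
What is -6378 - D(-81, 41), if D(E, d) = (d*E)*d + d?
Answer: 129742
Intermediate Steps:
D(E, d) = d + E*d² (D(E, d) = (E*d)*d + d = E*d² + d = d + E*d²)
-6378 - D(-81, 41) = -6378 - 41*(1 - 81*41) = -6378 - 41*(1 - 3321) = -6378 - 41*(-3320) = -6378 - 1*(-136120) = -6378 + 136120 = 129742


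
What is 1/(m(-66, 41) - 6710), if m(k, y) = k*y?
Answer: -1/9416 ≈ -0.00010620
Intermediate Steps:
1/(m(-66, 41) - 6710) = 1/(-66*41 - 6710) = 1/(-2706 - 6710) = 1/(-9416) = -1/9416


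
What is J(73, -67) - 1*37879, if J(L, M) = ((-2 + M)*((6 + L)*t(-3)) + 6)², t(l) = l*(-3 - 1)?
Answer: 4277906957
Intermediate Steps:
t(l) = -4*l (t(l) = l*(-4) = -4*l)
J(L, M) = (6 + (-2 + M)*(72 + 12*L))² (J(L, M) = ((-2 + M)*((6 + L)*(-4*(-3))) + 6)² = ((-2 + M)*((6 + L)*12) + 6)² = ((-2 + M)*(72 + 12*L) + 6)² = (6 + (-2 + M)*(72 + 12*L))²)
J(73, -67) - 1*37879 = 36*(-23 - 4*73 + 12*(-67) + 2*73*(-67))² - 1*37879 = 36*(-23 - 292 - 804 - 9782)² - 37879 = 36*(-10901)² - 37879 = 36*118831801 - 37879 = 4277944836 - 37879 = 4277906957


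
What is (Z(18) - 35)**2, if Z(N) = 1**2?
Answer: 1156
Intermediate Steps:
Z(N) = 1
(Z(18) - 35)**2 = (1 - 35)**2 = (-34)**2 = 1156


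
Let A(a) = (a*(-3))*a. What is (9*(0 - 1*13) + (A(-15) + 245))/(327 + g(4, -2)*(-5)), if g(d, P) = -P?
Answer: -547/317 ≈ -1.7256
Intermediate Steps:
A(a) = -3*a**2 (A(a) = (-3*a)*a = -3*a**2)
(9*(0 - 1*13) + (A(-15) + 245))/(327 + g(4, -2)*(-5)) = (9*(0 - 1*13) + (-3*(-15)**2 + 245))/(327 - 1*(-2)*(-5)) = (9*(0 - 13) + (-3*225 + 245))/(327 + 2*(-5)) = (9*(-13) + (-675 + 245))/(327 - 10) = (-117 - 430)/317 = -547*1/317 = -547/317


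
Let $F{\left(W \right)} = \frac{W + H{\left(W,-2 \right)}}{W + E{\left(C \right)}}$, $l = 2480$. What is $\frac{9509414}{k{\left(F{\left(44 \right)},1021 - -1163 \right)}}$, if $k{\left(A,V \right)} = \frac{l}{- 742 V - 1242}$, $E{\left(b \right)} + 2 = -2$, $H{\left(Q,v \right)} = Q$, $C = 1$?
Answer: $- \frac{771104117139}{124} \approx -6.2186 \cdot 10^{9}$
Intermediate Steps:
$E{\left(b \right)} = -4$ ($E{\left(b \right)} = -2 - 2 = -4$)
$F{\left(W \right)} = \frac{2 W}{-4 + W}$ ($F{\left(W \right)} = \frac{W + W}{W - 4} = \frac{2 W}{-4 + W}$)
$k{\left(A,V \right)} = \frac{2480}{-1242 - 742 V}$ ($k{\left(A,V \right)} = \frac{2480}{- 742 V - 1242} = \frac{2480}{-1242 - 742 V}$)
$\frac{9509414}{k{\left(F{\left(44 \right)},1021 - -1163 \right)}} = \frac{9509414}{\left(-1240\right) \frac{1}{621 + 371 \left(1021 - -1163\right)}} = \frac{9509414}{\left(-1240\right) \frac{1}{621 + 371 \left(1021 + 1163\right)}} = \frac{9509414}{\left(-1240\right) \frac{1}{621 + 371 \cdot 2184}} = \frac{9509414}{\left(-1240\right) \frac{1}{621 + 810264}} = \frac{9509414}{\left(-1240\right) \frac{1}{810885}} = \frac{9509414}{- \frac{248}{162177}} = 9509414 \left(- \frac{162177}{248}\right) = - \frac{771104117139}{124}$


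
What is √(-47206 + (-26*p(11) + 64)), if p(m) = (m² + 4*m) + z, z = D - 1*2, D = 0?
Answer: 2*I*√12845 ≈ 226.67*I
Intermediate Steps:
z = -2 (z = 0 - 1*2 = 0 - 2 = -2)
p(m) = -2 + m² + 4*m (p(m) = (m² + 4*m) - 2 = -2 + m² + 4*m)
√(-47206 + (-26*p(11) + 64)) = √(-47206 + (-26*(-2 + 11² + 4*11) + 64)) = √(-47206 + (-26*(-2 + 121 + 44) + 64)) = √(-47206 + (-26*163 + 64)) = √(-47206 + (-4238 + 64)) = √(-47206 - 4174) = √(-51380) = 2*I*√12845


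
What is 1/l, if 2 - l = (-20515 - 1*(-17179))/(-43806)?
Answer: 7301/14046 ≈ 0.51979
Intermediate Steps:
l = 14046/7301 (l = 2 - (-20515 - 1*(-17179))/(-43806) = 2 - (-20515 + 17179)*(-1)/43806 = 2 - (-3336)*(-1)/43806 = 2 - 1*556/7301 = 2 - 556/7301 = 14046/7301 ≈ 1.9238)
1/l = 1/(14046/7301) = 7301/14046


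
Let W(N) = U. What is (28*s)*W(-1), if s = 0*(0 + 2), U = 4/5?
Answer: 0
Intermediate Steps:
U = ⅘ (U = 4*(⅕) = ⅘ ≈ 0.80000)
W(N) = ⅘
s = 0 (s = 0*2 = 0)
(28*s)*W(-1) = (28*0)*(⅘) = 0*(⅘) = 0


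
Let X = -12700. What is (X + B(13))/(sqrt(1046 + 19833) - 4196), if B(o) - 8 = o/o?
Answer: 53251436/17585537 + 12691*sqrt(20879)/17585537 ≈ 3.1324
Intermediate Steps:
B(o) = 9 (B(o) = 8 + o/o = 8 + 1 = 9)
(X + B(13))/(sqrt(1046 + 19833) - 4196) = (-12700 + 9)/(sqrt(1046 + 19833) - 4196) = -12691/(sqrt(20879) - 4196) = -12691/(-4196 + sqrt(20879))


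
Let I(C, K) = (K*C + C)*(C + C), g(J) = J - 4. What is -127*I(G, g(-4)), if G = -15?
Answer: 400050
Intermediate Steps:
g(J) = -4 + J
I(C, K) = 2*C*(C + C*K) (I(C, K) = (C*K + C)*(2*C) = (C + C*K)*(2*C) = 2*C*(C + C*K))
-127*I(G, g(-4)) = -254*(-15)²*(1 + (-4 - 4)) = -254*225*(1 - 8) = -254*225*(-7) = -127*(-3150) = 400050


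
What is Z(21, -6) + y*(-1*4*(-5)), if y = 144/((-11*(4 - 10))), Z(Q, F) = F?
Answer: 414/11 ≈ 37.636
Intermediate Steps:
y = 24/11 (y = 144/((-11*(-6))) = 144/66 = 144*(1/66) = 24/11 ≈ 2.1818)
Z(21, -6) + y*(-1*4*(-5)) = -6 + 24*(-1*4*(-5))/11 = -6 + 24*(-4*(-5))/11 = -6 + (24/11)*20 = -6 + 480/11 = 414/11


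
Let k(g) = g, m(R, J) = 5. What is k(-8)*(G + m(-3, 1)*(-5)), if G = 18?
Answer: 56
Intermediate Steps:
k(-8)*(G + m(-3, 1)*(-5)) = -8*(18 + 5*(-5)) = -8*(18 - 25) = -8*(-7) = 56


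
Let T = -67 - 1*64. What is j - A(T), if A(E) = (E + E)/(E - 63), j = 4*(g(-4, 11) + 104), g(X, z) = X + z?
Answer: 42937/97 ≈ 442.65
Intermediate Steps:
T = -131 (T = -67 - 64 = -131)
j = 444 (j = 4*((-4 + 11) + 104) = 4*(7 + 104) = 4*111 = 444)
A(E) = 2*E/(-63 + E) (A(E) = (2*E)/(-63 + E) = 2*E/(-63 + E))
j - A(T) = 444 - 2*(-131)/(-63 - 131) = 444 - 2*(-131)/(-194) = 444 - 2*(-131)*(-1)/194 = 444 - 1*131/97 = 444 - 131/97 = 42937/97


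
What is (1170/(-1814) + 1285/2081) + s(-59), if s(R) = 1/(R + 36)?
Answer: -3080937/43411741 ≈ -0.070970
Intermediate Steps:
s(R) = 1/(36 + R)
(1170/(-1814) + 1285/2081) + s(-59) = (1170/(-1814) + 1285/2081) + 1/(36 - 59) = (1170*(-1/1814) + 1285*(1/2081)) + 1/(-23) = (-585/907 + 1285/2081) - 1/23 = -51890/1887467 - 1/23 = -3080937/43411741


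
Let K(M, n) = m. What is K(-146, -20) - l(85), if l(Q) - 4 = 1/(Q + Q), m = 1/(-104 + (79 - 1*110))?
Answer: -18421/4590 ≈ -4.0133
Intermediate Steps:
m = -1/135 (m = 1/(-104 + (79 - 110)) = 1/(-104 - 31) = 1/(-135) = -1/135 ≈ -0.0074074)
K(M, n) = -1/135
l(Q) = 4 + 1/(2*Q) (l(Q) = 4 + 1/(Q + Q) = 4 + 1/(2*Q))
K(-146, -20) - l(85) = -1/135 - (4 + (1/2)/85) = -1/135 - (4 + (1/2)*(1/85)) = -1/135 - (4 + 1/170) = -1/135 - 1*681/170 = -1/135 - 681/170 = -18421/4590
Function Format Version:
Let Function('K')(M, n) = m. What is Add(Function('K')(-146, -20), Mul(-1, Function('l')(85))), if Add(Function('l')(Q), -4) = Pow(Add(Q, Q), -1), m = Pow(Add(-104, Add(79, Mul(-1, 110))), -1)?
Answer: Rational(-18421, 4590) ≈ -4.0133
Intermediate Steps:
m = Rational(-1, 135) (m = Pow(Add(-104, Add(79, -110)), -1) = Pow(Add(-104, -31), -1) = Pow(-135, -1) = Rational(-1, 135) ≈ -0.0074074)
Function('K')(M, n) = Rational(-1, 135)
Function('l')(Q) = Add(4, Mul(Rational(1, 2), Pow(Q, -1))) (Function('l')(Q) = Add(4, Pow(Add(Q, Q), -1)) = Add(4, Pow(Mul(2, Q), -1)) = Add(4, Mul(Rational(1, 2), Pow(Q, -1))))
Add(Function('K')(-146, -20), Mul(-1, Function('l')(85))) = Add(Rational(-1, 135), Mul(-1, Add(4, Mul(Rational(1, 2), Pow(85, -1))))) = Add(Rational(-1, 135), Mul(-1, Add(4, Mul(Rational(1, 2), Rational(1, 85))))) = Add(Rational(-1, 135), Mul(-1, Add(4, Rational(1, 170)))) = Add(Rational(-1, 135), Mul(-1, Rational(681, 170))) = Add(Rational(-1, 135), Rational(-681, 170)) = Rational(-18421, 4590)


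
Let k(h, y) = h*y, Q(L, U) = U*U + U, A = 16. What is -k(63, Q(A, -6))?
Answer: -1890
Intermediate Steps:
Q(L, U) = U + U² (Q(L, U) = U² + U = U + U²)
-k(63, Q(A, -6)) = -63*(-6*(1 - 6)) = -63*(-6*(-5)) = -63*30 = -1*1890 = -1890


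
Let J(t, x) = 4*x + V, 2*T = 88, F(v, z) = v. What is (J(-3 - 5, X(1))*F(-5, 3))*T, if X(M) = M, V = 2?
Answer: -1320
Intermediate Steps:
T = 44 (T = (1/2)*88 = 44)
J(t, x) = 2 + 4*x (J(t, x) = 4*x + 2 = 2 + 4*x)
(J(-3 - 5, X(1))*F(-5, 3))*T = ((2 + 4*1)*(-5))*44 = ((2 + 4)*(-5))*44 = (6*(-5))*44 = -30*44 = -1320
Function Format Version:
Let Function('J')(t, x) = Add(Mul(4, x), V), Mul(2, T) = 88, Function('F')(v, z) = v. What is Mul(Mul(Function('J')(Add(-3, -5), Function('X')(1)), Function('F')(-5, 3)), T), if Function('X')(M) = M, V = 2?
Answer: -1320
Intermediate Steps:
T = 44 (T = Mul(Rational(1, 2), 88) = 44)
Function('J')(t, x) = Add(2, Mul(4, x)) (Function('J')(t, x) = Add(Mul(4, x), 2) = Add(2, Mul(4, x)))
Mul(Mul(Function('J')(Add(-3, -5), Function('X')(1)), Function('F')(-5, 3)), T) = Mul(Mul(Add(2, Mul(4, 1)), -5), 44) = Mul(Mul(Add(2, 4), -5), 44) = Mul(Mul(6, -5), 44) = Mul(-30, 44) = -1320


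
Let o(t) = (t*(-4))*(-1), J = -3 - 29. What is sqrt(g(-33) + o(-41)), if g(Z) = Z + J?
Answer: I*sqrt(229) ≈ 15.133*I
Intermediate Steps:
J = -32
g(Z) = -32 + Z (g(Z) = Z - 32 = -32 + Z)
o(t) = 4*t (o(t) = -4*t*(-1) = 4*t)
sqrt(g(-33) + o(-41)) = sqrt((-32 - 33) + 4*(-41)) = sqrt(-65 - 164) = sqrt(-229) = I*sqrt(229)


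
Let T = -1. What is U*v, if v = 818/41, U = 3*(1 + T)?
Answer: 0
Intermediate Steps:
U = 0 (U = 3*(1 - 1) = 3*0 = 0)
v = 818/41 (v = 818*(1/41) = 818/41 ≈ 19.951)
U*v = 0*(818/41) = 0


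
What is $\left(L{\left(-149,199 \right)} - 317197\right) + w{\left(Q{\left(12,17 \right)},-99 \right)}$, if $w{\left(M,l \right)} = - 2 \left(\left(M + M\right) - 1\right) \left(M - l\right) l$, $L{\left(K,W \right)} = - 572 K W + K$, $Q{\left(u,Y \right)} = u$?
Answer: $17148520$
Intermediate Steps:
$L{\left(K,W \right)} = K - 572 K W$ ($L{\left(K,W \right)} = - 572 K W + K = K - 572 K W$)
$w{\left(M,l \right)} = l \left(2 - 4 M\right) \left(M - l\right)$ ($w{\left(M,l \right)} = - 2 \left(2 M - 1\right) \left(M - l\right) l = - 2 \left(-1 + 2 M\right) \left(M - l\right) l = \left(2 - 4 M\right) \left(M - l\right) l = l \left(2 - 4 M\right) \left(M - l\right)$)
$\left(L{\left(-149,199 \right)} - 317197\right) + w{\left(Q{\left(12,17 \right)},-99 \right)} = \left(- 149 \left(1 - 113828\right) - 317197\right) + 2 \left(-99\right) \left(12 - -99 - 2 \cdot 12^{2} + 2 \cdot 12 \left(-99\right)\right) = \left(- 149 \left(1 - 113828\right) - 317197\right) + 2 \left(-99\right) \left(12 + 99 - 288 - 2376\right) = \left(\left(-149\right) \left(-113827\right) - 317197\right) + 2 \left(-99\right) \left(12 + 99 - 288 - 2376\right) = \left(16960223 - 317197\right) + 2 \left(-99\right) \left(-2553\right) = 16643026 + 505494 = 17148520$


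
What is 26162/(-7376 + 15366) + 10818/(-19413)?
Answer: 23413727/8617215 ≈ 2.7171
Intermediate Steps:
26162/(-7376 + 15366) + 10818/(-19413) = 26162/7990 + 10818*(-1/19413) = 26162*(1/7990) - 1202/2157 = 13081/3995 - 1202/2157 = 23413727/8617215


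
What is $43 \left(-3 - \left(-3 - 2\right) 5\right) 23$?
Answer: $21758$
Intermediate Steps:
$43 \left(-3 - \left(-3 - 2\right) 5\right) 23 = 43 \left(-3 - \left(-5\right) 5\right) 23 = 43 \left(-3 - -25\right) 23 = 43 \left(-3 + 25\right) 23 = 43 \cdot 22 \cdot 23 = 946 \cdot 23 = 21758$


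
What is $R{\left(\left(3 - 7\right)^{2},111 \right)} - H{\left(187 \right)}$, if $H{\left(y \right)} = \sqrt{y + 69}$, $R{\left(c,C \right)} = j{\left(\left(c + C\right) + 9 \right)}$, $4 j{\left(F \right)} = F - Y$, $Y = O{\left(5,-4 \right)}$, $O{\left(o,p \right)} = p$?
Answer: $19$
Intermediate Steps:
$Y = -4$
$j{\left(F \right)} = 1 + \frac{F}{4}$ ($j{\left(F \right)} = \frac{F - -4}{4} = \frac{F + 4}{4} = \frac{4 + F}{4} = 1 + \frac{F}{4}$)
$R{\left(c,C \right)} = \frac{13}{4} + \frac{C}{4} + \frac{c}{4}$ ($R{\left(c,C \right)} = 1 + \frac{\left(c + C\right) + 9}{4} = 1 + \frac{\left(C + c\right) + 9}{4} = 1 + \frac{9 + C + c}{4} = 1 + \left(\frac{9}{4} + \frac{C}{4} + \frac{c}{4}\right) = \frac{13}{4} + \frac{C}{4} + \frac{c}{4}$)
$H{\left(y \right)} = \sqrt{69 + y}$
$R{\left(\left(3 - 7\right)^{2},111 \right)} - H{\left(187 \right)} = \left(\frac{13}{4} + \frac{1}{4} \cdot 111 + \frac{\left(3 - 7\right)^{2}}{4}\right) - \sqrt{69 + 187} = \left(\frac{13}{4} + \frac{111}{4} + \frac{\left(-4\right)^{2}}{4}\right) - \sqrt{256} = \left(\frac{13}{4} + \frac{111}{4} + \frac{1}{4} \cdot 16\right) - 16 = \left(\frac{13}{4} + \frac{111}{4} + 4\right) - 16 = 35 - 16 = 19$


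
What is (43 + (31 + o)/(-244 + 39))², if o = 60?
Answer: 76108176/42025 ≈ 1811.0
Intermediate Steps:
(43 + (31 + o)/(-244 + 39))² = (43 + (31 + 60)/(-244 + 39))² = (43 + 91/(-205))² = (43 + 91*(-1/205))² = (43 - 91/205)² = (8724/205)² = 76108176/42025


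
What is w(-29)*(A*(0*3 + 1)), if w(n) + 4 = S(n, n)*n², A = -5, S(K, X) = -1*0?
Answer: 20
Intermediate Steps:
S(K, X) = 0
w(n) = -4 (w(n) = -4 + 0*n² = -4 + 0 = -4)
w(-29)*(A*(0*3 + 1)) = -(-20)*(0*3 + 1) = -(-20)*(0 + 1) = -(-20) = -4*(-5) = 20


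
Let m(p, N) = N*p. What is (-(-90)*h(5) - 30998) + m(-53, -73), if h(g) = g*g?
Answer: -24879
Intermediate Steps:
h(g) = g²
(-(-90)*h(5) - 30998) + m(-53, -73) = (-(-90)*5² - 30998) - 73*(-53) = (-(-90)*25 - 30998) + 3869 = (-18*(-125) - 30998) + 3869 = (2250 - 30998) + 3869 = -28748 + 3869 = -24879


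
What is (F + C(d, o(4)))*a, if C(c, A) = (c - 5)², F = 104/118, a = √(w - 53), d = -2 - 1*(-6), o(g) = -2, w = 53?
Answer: 0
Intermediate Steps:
d = 4 (d = -2 + 6 = 4)
a = 0 (a = √(53 - 53) = √0 = 0)
F = 52/59 (F = 104*(1/118) = 52/59 ≈ 0.88136)
C(c, A) = (-5 + c)²
(F + C(d, o(4)))*a = (52/59 + (-5 + 4)²)*0 = (52/59 + (-1)²)*0 = (52/59 + 1)*0 = (111/59)*0 = 0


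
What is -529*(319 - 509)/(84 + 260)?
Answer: 50255/172 ≈ 292.18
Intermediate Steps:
-529*(319 - 509)/(84 + 260) = -(-100510)/344 = -529*(-95/172) = 50255/172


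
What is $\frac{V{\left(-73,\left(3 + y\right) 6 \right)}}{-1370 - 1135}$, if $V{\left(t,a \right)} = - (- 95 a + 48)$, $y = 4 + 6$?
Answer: $- \frac{2454}{835} \approx -2.9389$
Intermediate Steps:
$y = 10$
$V{\left(t,a \right)} = -48 + 95 a$ ($V{\left(t,a \right)} = - (48 - 95 a) = -48 + 95 a$)
$\frac{V{\left(-73,\left(3 + y\right) 6 \right)}}{-1370 - 1135} = \frac{-48 + 95 \left(3 + 10\right) 6}{-1370 - 1135} = \frac{-48 + 95 \cdot 13 \cdot 6}{-1370 - 1135} = \frac{-48 + 95 \cdot 78}{-2505} = \left(-48 + 7410\right) \left(- \frac{1}{2505}\right) = 7362 \left(- \frac{1}{2505}\right) = - \frac{2454}{835}$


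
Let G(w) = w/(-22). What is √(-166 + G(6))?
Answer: I*√20119/11 ≈ 12.895*I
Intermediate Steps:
G(w) = -w/22 (G(w) = w*(-1/22) = -w/22)
√(-166 + G(6)) = √(-166 - 1/22*6) = √(-166 - 3/11) = √(-1829/11) = I*√20119/11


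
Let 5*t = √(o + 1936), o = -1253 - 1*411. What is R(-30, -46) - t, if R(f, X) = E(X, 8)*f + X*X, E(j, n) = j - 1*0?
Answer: 3496 - 4*√17/5 ≈ 3492.7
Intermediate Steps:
E(j, n) = j (E(j, n) = j + 0 = j)
o = -1664 (o = -1253 - 411 = -1664)
t = 4*√17/5 (t = √(-1664 + 1936)/5 = √272/5 = (4*√17)/5 = 4*√17/5 ≈ 3.2985)
R(f, X) = X² + X*f (R(f, X) = X*f + X*X = X*f + X² = X² + X*f)
R(-30, -46) - t = -46*(-46 - 30) - 4*√17/5 = -46*(-76) - 4*√17/5 = 3496 - 4*√17/5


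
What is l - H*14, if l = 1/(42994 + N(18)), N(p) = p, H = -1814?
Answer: 1092332753/43012 ≈ 25396.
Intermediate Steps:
l = 1/43012 (l = 1/(42994 + 18) = 1/43012 ≈ 2.3249e-5)
l - H*14 = 1/43012 - (-1814)*14 = 1/43012 - 1*(-25396) = 1/43012 + 25396 = 1092332753/43012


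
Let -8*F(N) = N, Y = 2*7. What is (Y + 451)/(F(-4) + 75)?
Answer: 930/151 ≈ 6.1589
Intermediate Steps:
Y = 14
F(N) = -N/8
(Y + 451)/(F(-4) + 75) = (14 + 451)/(-⅛*(-4) + 75) = 465/(½ + 75) = 465/(151/2) = 465*(2/151) = 930/151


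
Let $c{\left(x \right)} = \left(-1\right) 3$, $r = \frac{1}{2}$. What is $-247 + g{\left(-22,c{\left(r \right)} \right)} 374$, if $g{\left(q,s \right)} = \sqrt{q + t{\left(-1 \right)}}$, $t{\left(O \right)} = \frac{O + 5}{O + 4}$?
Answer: $-247 + \frac{374 i \sqrt{186}}{3} \approx -247.0 + 1700.2 i$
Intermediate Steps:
$r = \frac{1}{2} \approx 0.5$
$c{\left(x \right)} = -3$
$t{\left(O \right)} = \frac{5 + O}{4 + O}$
$g{\left(q,s \right)} = \sqrt{\frac{4}{3} + q}$ ($g{\left(q,s \right)} = \sqrt{q + \frac{5 - 1}{4 - 1}} = \sqrt{q + \frac{1}{3} \cdot 4} = \sqrt{q + \frac{4}{3}} = \sqrt{\frac{4}{3} + q}$)
$-247 + g{\left(-22,c{\left(r \right)} \right)} 374 = -247 + \frac{\sqrt{12 + 9 \left(-22\right)}}{3} \cdot 374 = -247 + \frac{\sqrt{12 - 198}}{3} \cdot 374 = -247 + \frac{\sqrt{-186}}{3} \cdot 374 = -247 + \frac{i \sqrt{186}}{3} \cdot 374 = -247 + \frac{374 i \sqrt{186}}{3}$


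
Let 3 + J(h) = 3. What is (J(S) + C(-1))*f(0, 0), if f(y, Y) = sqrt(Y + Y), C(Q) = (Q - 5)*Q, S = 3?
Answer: 0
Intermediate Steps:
J(h) = 0 (J(h) = -3 + 3 = 0)
C(Q) = Q*(-5 + Q) (C(Q) = (-5 + Q)*Q = Q*(-5 + Q))
f(y, Y) = sqrt(2)*sqrt(Y) (f(y, Y) = sqrt(2*Y) = sqrt(2)*sqrt(Y))
(J(S) + C(-1))*f(0, 0) = (0 - (-5 - 1))*(sqrt(2)*sqrt(0)) = (0 - 1*(-6))*(sqrt(2)*0) = (0 + 6)*0 = 6*0 = 0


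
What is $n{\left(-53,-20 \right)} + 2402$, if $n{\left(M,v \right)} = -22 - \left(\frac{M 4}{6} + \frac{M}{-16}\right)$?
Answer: $\frac{115777}{48} \approx 2412.0$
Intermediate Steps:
$n{\left(M,v \right)} = -22 - \frac{29 M}{48}$ ($n{\left(M,v \right)} = -22 - \left(4 M \frac{1}{6} + M \left(- \frac{1}{16}\right)\right) = -22 - \left(\frac{2 M}{3} - \frac{M}{16}\right) = -22 - \frac{29 M}{48}$)
$n{\left(-53,-20 \right)} + 2402 = \left(-22 - - \frac{1537}{48}\right) + 2402 = \left(-22 + \frac{1537}{48}\right) + 2402 = \frac{481}{48} + 2402 = \frac{115777}{48}$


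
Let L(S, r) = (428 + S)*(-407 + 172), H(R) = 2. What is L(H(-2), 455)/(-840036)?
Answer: 50525/420018 ≈ 0.12029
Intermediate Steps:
L(S, r) = -100580 - 235*S (L(S, r) = (428 + S)*(-235) = -100580 - 235*S)
L(H(-2), 455)/(-840036) = (-100580 - 235*2)/(-840036) = (-100580 - 470)*(-1/840036) = -101050*(-1/840036) = 50525/420018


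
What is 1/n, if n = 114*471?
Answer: 1/53694 ≈ 1.8624e-5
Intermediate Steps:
n = 53694
1/n = 1/53694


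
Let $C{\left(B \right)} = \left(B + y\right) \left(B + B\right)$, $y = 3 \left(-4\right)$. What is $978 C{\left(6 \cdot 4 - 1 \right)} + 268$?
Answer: $495136$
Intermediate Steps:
$y = -12$
$C{\left(B \right)} = 2 B \left(-12 + B\right)$ ($C{\left(B \right)} = \left(B - 12\right) \left(B + B\right) = \left(-12 + B\right) 2 B = 2 B \left(-12 + B\right)$)
$978 C{\left(6 \cdot 4 - 1 \right)} + 268 = 978 \cdot 2 \left(6 \cdot 4 - 1\right) \left(-12 + \left(6 \cdot 4 - 1\right)\right) + 268 = 978 \cdot 2 \left(24 - 1\right) \left(-12 + \left(24 - 1\right)\right) + 268 = 978 \cdot 2 \cdot 23 \left(-12 + 23\right) + 268 = 978 \cdot 2 \cdot 23 \cdot 11 + 268 = 978 \cdot 506 + 268 = 494868 + 268 = 495136$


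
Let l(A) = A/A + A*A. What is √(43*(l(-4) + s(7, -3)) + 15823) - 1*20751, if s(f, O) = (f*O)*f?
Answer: -20751 + 3*√1137 ≈ -20650.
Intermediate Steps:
s(f, O) = O*f² (s(f, O) = (O*f)*f = O*f²)
l(A) = 1 + A²
√(43*(l(-4) + s(7, -3)) + 15823) - 1*20751 = √(43*((1 + (-4)²) - 3*7²) + 15823) - 1*20751 = √(43*((1 + 16) - 3*49) + 15823) - 20751 = √(43*(17 - 147) + 15823) - 20751 = √(43*(-130) + 15823) - 20751 = √(-5590 + 15823) - 20751 = √10233 - 20751 = 3*√1137 - 20751 = -20751 + 3*√1137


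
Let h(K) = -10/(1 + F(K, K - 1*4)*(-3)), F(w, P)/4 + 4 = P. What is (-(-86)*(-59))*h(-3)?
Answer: 50740/133 ≈ 381.50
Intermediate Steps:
F(w, P) = -16 + 4*P
h(K) = -10/(97 - 12*K) (h(K) = -10/(1 + (-16 + 4*(K - 1*4))*(-3)) = -10/(1 + (-16 + 4*(K - 4))*(-3)) = -10/(1 + (-16 + 4*(-4 + K))*(-3)) = -10/(1 + (-16 + (-16 + 4*K))*(-3)) = -10/(1 + (-32 + 4*K)*(-3)) = -10/(1 + (96 - 12*K)) = -10/(97 - 12*K))
(-(-86)*(-59))*h(-3) = (-(-86)*(-59))*(10/(-97 + 12*(-3))) = (-86*59)*(10/(-97 - 36)) = -50740/(-133) = -50740*(-1)/133 = -5074*(-10/133) = 50740/133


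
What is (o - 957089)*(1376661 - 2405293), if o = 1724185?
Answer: -789059492672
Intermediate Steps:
(o - 957089)*(1376661 - 2405293) = (1724185 - 957089)*(1376661 - 2405293) = 767096*(-1028632) = -789059492672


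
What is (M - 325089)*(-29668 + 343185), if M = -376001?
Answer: -219803633530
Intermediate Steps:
(M - 325089)*(-29668 + 343185) = (-376001 - 325089)*(-29668 + 343185) = -701090*313517 = -219803633530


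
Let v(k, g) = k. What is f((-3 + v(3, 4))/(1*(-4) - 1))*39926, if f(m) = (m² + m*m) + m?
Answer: 0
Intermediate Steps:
f(m) = m + 2*m² (f(m) = (m² + m²) + m = 2*m² + m = m + 2*m²)
f((-3 + v(3, 4))/(1*(-4) - 1))*39926 = (((-3 + 3)/(1*(-4) - 1))*(1 + 2*((-3 + 3)/(1*(-4) - 1))))*39926 = ((0/(-4 - 1))*(1 + 2*(0/(-4 - 1))))*39926 = ((0/(-5))*(1 + 2*(0/(-5))))*39926 = ((0*(-⅕))*(1 + 2*(0*(-⅕))))*39926 = (0*(1 + 2*0))*39926 = (0*(1 + 0))*39926 = (0*1)*39926 = 0*39926 = 0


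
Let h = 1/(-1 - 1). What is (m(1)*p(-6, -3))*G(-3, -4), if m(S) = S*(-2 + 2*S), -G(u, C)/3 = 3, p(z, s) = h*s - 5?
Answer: 0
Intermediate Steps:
h = -½ (h = 1/(-2) = -½ ≈ -0.50000)
p(z, s) = -5 - s/2 (p(z, s) = -s/2 - 5 = -5 - s/2)
G(u, C) = -9 (G(u, C) = -3*3 = -9)
(m(1)*p(-6, -3))*G(-3, -4) = ((2*1*(-1 + 1))*(-5 - ½*(-3)))*(-9) = ((2*1*0)*(-5 + 3/2))*(-9) = (0*(-7/2))*(-9) = 0*(-9) = 0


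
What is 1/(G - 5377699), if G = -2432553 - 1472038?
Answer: -1/9282290 ≈ -1.0773e-7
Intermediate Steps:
G = -3904591
1/(G - 5377699) = 1/(-3904591 - 5377699) = 1/(-9282290) = -1/9282290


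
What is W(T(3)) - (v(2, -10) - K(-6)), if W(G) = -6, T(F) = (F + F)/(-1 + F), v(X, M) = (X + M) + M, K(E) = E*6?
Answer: -24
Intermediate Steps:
K(E) = 6*E
v(X, M) = X + 2*M (v(X, M) = (M + X) + M = X + 2*M)
T(F) = 2*F/(-1 + F) (T(F) = (2*F)/(-1 + F) = 2*F/(-1 + F))
W(T(3)) - (v(2, -10) - K(-6)) = -6 - ((2 + 2*(-10)) - 6*(-6)) = -6 - ((2 - 20) - 1*(-36)) = -6 - (-18 + 36) = -6 - 1*18 = -6 - 18 = -24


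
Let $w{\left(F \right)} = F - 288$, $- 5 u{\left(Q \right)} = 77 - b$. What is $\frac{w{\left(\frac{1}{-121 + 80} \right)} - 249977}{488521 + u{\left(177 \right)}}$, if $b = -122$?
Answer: $- \frac{25652165}{50069323} \approx -0.51233$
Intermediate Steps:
$u{\left(Q \right)} = - \frac{199}{5}$ ($u{\left(Q \right)} = - \frac{77 - -122}{5} = - \frac{77 + 122}{5} = \left(- \frac{1}{5}\right) 199 = - \frac{199}{5}$)
$w{\left(F \right)} = -288 + F$ ($w{\left(F \right)} = F - 288 = -288 + F$)
$\frac{w{\left(\frac{1}{-121 + 80} \right)} - 249977}{488521 + u{\left(177 \right)}} = \frac{\left(-288 + \frac{1}{-121 + 80}\right) - 249977}{488521 - \frac{199}{5}} = \frac{\left(-288 + \frac{1}{-41}\right) - 249977}{\frac{2442406}{5}} = \left(\left(-288 - \frac{1}{41}\right) - 249977\right) \frac{5}{2442406} = \left(- \frac{11809}{41} - 249977\right) \frac{5}{2442406} = \left(- \frac{10260866}{41}\right) \frac{5}{2442406} = - \frac{25652165}{50069323}$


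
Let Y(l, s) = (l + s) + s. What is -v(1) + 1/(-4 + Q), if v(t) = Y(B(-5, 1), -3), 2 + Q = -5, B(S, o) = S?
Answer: 120/11 ≈ 10.909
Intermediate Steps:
Q = -7 (Q = -2 - 5 = -7)
Y(l, s) = l + 2*s
v(t) = -11 (v(t) = -5 + 2*(-3) = -5 - 6 = -11)
-v(1) + 1/(-4 + Q) = -1*(-11) + 1/(-4 - 7) = 11 + 1/(-11) = 11 - 1/11 = 120/11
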